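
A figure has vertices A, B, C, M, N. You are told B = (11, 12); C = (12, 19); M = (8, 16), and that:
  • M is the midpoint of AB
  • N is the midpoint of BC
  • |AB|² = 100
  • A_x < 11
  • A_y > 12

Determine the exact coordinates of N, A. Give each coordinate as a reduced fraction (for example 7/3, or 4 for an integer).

N = (23/2, 31/2)
A = (5, 20)

1. A_x = 5  [A = 2·M−B = 2·(8, 16)−(11, 12)]
2. A_y = 20  [A = 2·M−B = 2·(8, 16)−(11, 12)]
   so A = (5, 20)
3. N_x = 23/2  [2·N = B+C = (11, 12)+(12, 19)]
4. N_y = 31/2  [2·N = B+C = (11, 12)+(12, 19)]
   so N = (23/2, 31/2)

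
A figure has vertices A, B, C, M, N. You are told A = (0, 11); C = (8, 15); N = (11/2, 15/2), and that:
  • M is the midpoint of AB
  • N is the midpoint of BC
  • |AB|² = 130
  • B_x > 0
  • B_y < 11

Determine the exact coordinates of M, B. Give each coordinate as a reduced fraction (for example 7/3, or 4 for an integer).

1. B_x = 3  [B = 2·N−C = 2·(11/2, 15/2)−(8, 15)]
2. B_y = 0  [B = 2·N−C = 2·(11/2, 15/2)−(8, 15)]
   so B = (3, 0)
3. M_x = 3/2  [2·M = A+B = (0, 11)+(3, 0)]
4. M_y = 11/2  [2·M = A+B = (0, 11)+(3, 0)]
   so M = (3/2, 11/2)

M = (3/2, 11/2)
B = (3, 0)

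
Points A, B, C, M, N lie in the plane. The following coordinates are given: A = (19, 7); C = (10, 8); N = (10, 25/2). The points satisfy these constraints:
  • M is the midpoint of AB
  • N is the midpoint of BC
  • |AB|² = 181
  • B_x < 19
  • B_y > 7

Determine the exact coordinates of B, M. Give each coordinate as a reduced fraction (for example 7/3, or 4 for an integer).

1. B_x = 10  [B = 2·N−C = 2·(10, 25/2)−(10, 8)]
2. B_y = 17  [B = 2·N−C = 2·(10, 25/2)−(10, 8)]
   so B = (10, 17)
3. M_x = 29/2  [2·M = A+B = (19, 7)+(10, 17)]
4. M_y = 12  [2·M = A+B = (19, 7)+(10, 17)]
   so M = (29/2, 12)

B = (10, 17)
M = (29/2, 12)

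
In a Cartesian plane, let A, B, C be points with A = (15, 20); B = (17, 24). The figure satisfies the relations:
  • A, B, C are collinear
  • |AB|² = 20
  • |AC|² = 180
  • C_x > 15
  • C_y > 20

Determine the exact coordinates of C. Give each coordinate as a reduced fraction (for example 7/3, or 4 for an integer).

C = (21, 32)

1. C_x = 21  [[A, B, C are collinear ⇒ -4x+2y+20=0] ∩ [|C−(15, 20)|²=180]]
2. C_y = 32  [[A, B, C are collinear ⇒ -4x+2y+20=0] ∩ [|C−(15, 20)|²=180]]
   so C = (21, 32)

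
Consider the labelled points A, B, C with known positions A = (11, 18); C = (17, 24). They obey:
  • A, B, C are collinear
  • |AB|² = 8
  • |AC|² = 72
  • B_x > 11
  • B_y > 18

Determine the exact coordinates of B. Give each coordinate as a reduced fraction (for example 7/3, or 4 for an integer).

1. B_x = 13  [[A, B, C are collinear ⇒ 6x-6y+42=0] ∩ [|B−(11, 18)|²=8]]
2. B_y = 20  [[A, B, C are collinear ⇒ 6x-6y+42=0] ∩ [|B−(11, 18)|²=8]]
   so B = (13, 20)

B = (13, 20)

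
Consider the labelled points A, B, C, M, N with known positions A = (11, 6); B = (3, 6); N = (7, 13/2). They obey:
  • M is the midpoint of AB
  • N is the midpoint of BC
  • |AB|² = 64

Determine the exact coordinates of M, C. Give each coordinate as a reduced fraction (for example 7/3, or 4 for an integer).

M = (7, 6)
C = (11, 7)

1. M_x = 7  [2·M = A+B = (11, 6)+(3, 6)]
2. M_y = 6  [2·M = A+B = (11, 6)+(3, 6)]
   so M = (7, 6)
3. C_x = 11  [C = 2·N−B = 2·(7, 13/2)−(3, 6)]
4. C_y = 7  [C = 2·N−B = 2·(7, 13/2)−(3, 6)]
   so C = (11, 7)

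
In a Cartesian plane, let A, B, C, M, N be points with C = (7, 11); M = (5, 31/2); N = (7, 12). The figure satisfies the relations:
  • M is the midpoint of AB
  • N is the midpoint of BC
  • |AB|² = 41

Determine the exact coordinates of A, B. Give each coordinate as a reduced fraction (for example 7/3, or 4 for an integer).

A = (3, 18)
B = (7, 13)

1. B_x = 7  [B = 2·N−C = 2·(7, 12)−(7, 11)]
2. B_y = 13  [B = 2·N−C = 2·(7, 12)−(7, 11)]
   so B = (7, 13)
3. A_x = 3  [A = 2·M−B = 2·(5, 31/2)−(7, 13)]
4. A_y = 18  [A = 2·M−B = 2·(5, 31/2)−(7, 13)]
   so A = (3, 18)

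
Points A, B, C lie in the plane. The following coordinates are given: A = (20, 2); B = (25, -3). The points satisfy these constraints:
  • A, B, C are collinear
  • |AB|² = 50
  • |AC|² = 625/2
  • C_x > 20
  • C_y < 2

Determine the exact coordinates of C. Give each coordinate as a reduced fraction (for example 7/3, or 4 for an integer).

1. C_x = 65/2  [[A, B, C are collinear ⇒ 5x+5y-110=0] ∩ [|C−(20, 2)|²=625/2]]
2. C_y = -21/2  [[A, B, C are collinear ⇒ 5x+5y-110=0] ∩ [|C−(20, 2)|²=625/2]]
   so C = (65/2, -21/2)

C = (65/2, -21/2)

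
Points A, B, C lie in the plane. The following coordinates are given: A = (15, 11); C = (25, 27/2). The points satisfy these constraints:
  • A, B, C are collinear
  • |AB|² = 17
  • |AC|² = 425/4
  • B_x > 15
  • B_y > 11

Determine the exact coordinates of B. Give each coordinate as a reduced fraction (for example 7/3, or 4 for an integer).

B = (19, 12)

1. B_x = 19  [[A, B, C are collinear ⇒ 5/2x-10y+145/2=0] ∩ [|B−(15, 11)|²=17]]
2. B_y = 12  [[A, B, C are collinear ⇒ 5/2x-10y+145/2=0] ∩ [|B−(15, 11)|²=17]]
   so B = (19, 12)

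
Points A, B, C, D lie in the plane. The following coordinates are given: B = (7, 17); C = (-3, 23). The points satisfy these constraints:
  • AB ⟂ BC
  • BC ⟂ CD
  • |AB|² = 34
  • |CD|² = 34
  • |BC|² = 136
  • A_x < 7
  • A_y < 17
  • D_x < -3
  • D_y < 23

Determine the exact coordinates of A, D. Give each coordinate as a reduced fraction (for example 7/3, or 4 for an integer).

A = (4, 12)
D = (-6, 18)

1. A_x = 4  [[AB ⟂ BC ⇒ 10x-6y+32=0] ∩ [|A−(7, 17)|²=34]]
2. A_y = 12  [[AB ⟂ BC ⇒ 10x-6y+32=0] ∩ [|A−(7, 17)|²=34]]
   so A = (4, 12)
3. D_x = -6  [[BC ⟂ CD ⇒ -10x+6y-168=0] ∩ [|D−(-3, 23)|²=34]]
4. D_y = 18  [[BC ⟂ CD ⇒ -10x+6y-168=0] ∩ [|D−(-3, 23)|²=34]]
   so D = (-6, 18)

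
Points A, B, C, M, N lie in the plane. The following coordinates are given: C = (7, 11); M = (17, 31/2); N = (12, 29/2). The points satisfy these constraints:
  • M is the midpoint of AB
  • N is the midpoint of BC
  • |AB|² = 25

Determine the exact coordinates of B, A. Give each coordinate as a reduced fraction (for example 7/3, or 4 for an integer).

1. B_x = 17  [B = 2·N−C = 2·(12, 29/2)−(7, 11)]
2. B_y = 18  [B = 2·N−C = 2·(12, 29/2)−(7, 11)]
   so B = (17, 18)
3. A_x = 17  [A = 2·M−B = 2·(17, 31/2)−(17, 18)]
4. A_y = 13  [A = 2·M−B = 2·(17, 31/2)−(17, 18)]
   so A = (17, 13)

B = (17, 18)
A = (17, 13)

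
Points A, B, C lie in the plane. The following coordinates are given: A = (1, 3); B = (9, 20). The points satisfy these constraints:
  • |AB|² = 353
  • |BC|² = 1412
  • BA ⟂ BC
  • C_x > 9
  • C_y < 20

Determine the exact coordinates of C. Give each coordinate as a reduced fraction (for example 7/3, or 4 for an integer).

1. C_x = 43  [[BA ⟂ BC ⇒ -8x-17y+412=0] ∩ [|C−(9, 20)|²=1412]]
2. C_y = 4  [[BA ⟂ BC ⇒ -8x-17y+412=0] ∩ [|C−(9, 20)|²=1412]]
   so C = (43, 4)

C = (43, 4)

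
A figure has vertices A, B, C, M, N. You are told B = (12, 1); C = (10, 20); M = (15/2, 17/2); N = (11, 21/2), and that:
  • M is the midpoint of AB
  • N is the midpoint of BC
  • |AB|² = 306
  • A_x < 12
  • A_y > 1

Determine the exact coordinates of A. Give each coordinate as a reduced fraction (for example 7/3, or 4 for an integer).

1. A_x = 3  [A = 2·M−B = 2·(15/2, 17/2)−(12, 1)]
2. A_y = 16  [A = 2·M−B = 2·(15/2, 17/2)−(12, 1)]
   so A = (3, 16)

A = (3, 16)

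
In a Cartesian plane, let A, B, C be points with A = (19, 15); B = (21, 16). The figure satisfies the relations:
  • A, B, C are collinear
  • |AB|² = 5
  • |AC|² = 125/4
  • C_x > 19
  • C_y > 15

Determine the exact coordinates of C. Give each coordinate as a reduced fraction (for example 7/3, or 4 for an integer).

C = (24, 35/2)

1. C_x = 24  [[A, B, C are collinear ⇒ -1x+2y-11=0] ∩ [|C−(19, 15)|²=125/4]]
2. C_y = 35/2  [[A, B, C are collinear ⇒ -1x+2y-11=0] ∩ [|C−(19, 15)|²=125/4]]
   so C = (24, 35/2)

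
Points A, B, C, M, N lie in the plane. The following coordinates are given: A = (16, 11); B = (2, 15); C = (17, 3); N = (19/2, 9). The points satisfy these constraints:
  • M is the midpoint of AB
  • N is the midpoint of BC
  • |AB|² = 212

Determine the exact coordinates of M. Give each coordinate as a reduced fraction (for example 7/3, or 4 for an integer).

1. M_x = 9  [2·M = A+B = (16, 11)+(2, 15)]
2. M_y = 13  [2·M = A+B = (16, 11)+(2, 15)]
   so M = (9, 13)

M = (9, 13)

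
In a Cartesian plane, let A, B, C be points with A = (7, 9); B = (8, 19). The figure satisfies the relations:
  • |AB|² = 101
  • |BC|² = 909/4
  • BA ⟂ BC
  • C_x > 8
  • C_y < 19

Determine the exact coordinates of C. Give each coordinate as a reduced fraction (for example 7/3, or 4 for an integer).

C = (23, 35/2)

1. C_x = 23  [[BA ⟂ BC ⇒ -1x-10y+198=0] ∩ [|C−(8, 19)|²=909/4]]
2. C_y = 35/2  [[BA ⟂ BC ⇒ -1x-10y+198=0] ∩ [|C−(8, 19)|²=909/4]]
   so C = (23, 35/2)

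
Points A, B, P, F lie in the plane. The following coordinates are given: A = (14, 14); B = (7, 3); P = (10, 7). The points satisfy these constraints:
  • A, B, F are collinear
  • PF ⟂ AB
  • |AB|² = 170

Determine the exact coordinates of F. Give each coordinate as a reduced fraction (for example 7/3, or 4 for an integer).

1. F_x = 329/34  [[A, B, F are collinear ⇒ 11x-7y-56=0] ∩ [PF ⟂ AB ⇒ -7x-11y+147=0]]
2. F_y = 245/34  [[A, B, F are collinear ⇒ 11x-7y-56=0] ∩ [PF ⟂ AB ⇒ -7x-11y+147=0]]
   so F = (329/34, 245/34)

F = (329/34, 245/34)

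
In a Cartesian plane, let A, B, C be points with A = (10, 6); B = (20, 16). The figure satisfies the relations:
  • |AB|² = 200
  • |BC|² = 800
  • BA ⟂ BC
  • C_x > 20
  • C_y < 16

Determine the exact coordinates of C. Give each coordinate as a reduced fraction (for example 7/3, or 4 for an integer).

C = (40, -4)

1. C_x = 40  [[BA ⟂ BC ⇒ -10x-10y+360=0] ∩ [|C−(20, 16)|²=800]]
2. C_y = -4  [[BA ⟂ BC ⇒ -10x-10y+360=0] ∩ [|C−(20, 16)|²=800]]
   so C = (40, -4)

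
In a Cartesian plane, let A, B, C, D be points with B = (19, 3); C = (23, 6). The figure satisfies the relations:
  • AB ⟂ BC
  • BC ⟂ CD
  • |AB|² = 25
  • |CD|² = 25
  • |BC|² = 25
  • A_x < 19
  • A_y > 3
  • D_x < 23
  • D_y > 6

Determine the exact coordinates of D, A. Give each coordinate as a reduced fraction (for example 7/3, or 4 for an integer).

D = (20, 10)
A = (16, 7)

1. D_x = 20  [[BC ⟂ CD ⇒ 4x+3y-110=0] ∩ [|D−(23, 6)|²=25]]
2. D_y = 10  [[BC ⟂ CD ⇒ 4x+3y-110=0] ∩ [|D−(23, 6)|²=25]]
   so D = (20, 10)
3. A_x = 16  [[AB ⟂ BC ⇒ -4x-3y+85=0] ∩ [|A−(19, 3)|²=25]]
4. A_y = 7  [[AB ⟂ BC ⇒ -4x-3y+85=0] ∩ [|A−(19, 3)|²=25]]
   so A = (16, 7)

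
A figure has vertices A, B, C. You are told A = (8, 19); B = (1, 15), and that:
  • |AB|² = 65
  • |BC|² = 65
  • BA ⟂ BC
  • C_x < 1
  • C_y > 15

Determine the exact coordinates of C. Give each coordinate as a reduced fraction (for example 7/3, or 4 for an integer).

1. C_x = -3  [[BA ⟂ BC ⇒ 7x+4y-67=0] ∩ [|C−(1, 15)|²=65]]
2. C_y = 22  [[BA ⟂ BC ⇒ 7x+4y-67=0] ∩ [|C−(1, 15)|²=65]]
   so C = (-3, 22)

C = (-3, 22)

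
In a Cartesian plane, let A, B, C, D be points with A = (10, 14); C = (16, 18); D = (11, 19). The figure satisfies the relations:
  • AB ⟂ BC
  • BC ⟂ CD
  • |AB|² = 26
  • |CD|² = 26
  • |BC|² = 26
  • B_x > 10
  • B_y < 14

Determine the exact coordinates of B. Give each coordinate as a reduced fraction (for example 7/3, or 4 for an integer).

1. B_x = 15  [[BC ⟂ CD ⇒ 5x-1y-62=0] ∩ [|B−(10, 14)|²=26]]
2. B_y = 13  [[BC ⟂ CD ⇒ 5x-1y-62=0] ∩ [|B−(10, 14)|²=26]]
   so B = (15, 13)

B = (15, 13)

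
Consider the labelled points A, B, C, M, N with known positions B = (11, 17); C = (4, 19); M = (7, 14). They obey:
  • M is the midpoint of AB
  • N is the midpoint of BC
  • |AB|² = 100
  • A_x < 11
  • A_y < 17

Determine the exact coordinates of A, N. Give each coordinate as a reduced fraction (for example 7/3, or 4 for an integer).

1. A_x = 3  [A = 2·M−B = 2·(7, 14)−(11, 17)]
2. A_y = 11  [A = 2·M−B = 2·(7, 14)−(11, 17)]
   so A = (3, 11)
3. N_x = 15/2  [2·N = B+C = (11, 17)+(4, 19)]
4. N_y = 18  [2·N = B+C = (11, 17)+(4, 19)]
   so N = (15/2, 18)

A = (3, 11)
N = (15/2, 18)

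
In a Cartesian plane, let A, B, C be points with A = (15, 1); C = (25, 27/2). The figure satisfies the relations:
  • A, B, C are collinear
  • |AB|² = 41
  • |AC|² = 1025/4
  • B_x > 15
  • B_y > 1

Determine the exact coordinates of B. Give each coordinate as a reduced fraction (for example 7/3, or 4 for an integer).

1. B_x = 19  [[A, B, C are collinear ⇒ 25/2x-10y-355/2=0] ∩ [|B−(15, 1)|²=41]]
2. B_y = 6  [[A, B, C are collinear ⇒ 25/2x-10y-355/2=0] ∩ [|B−(15, 1)|²=41]]
   so B = (19, 6)

B = (19, 6)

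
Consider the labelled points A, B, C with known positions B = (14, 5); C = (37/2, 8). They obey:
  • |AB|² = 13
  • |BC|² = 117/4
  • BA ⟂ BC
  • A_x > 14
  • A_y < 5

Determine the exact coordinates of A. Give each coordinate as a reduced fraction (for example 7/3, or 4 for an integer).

1. A_x = 16  [[BA ⟂ BC ⇒ 9/2x+3y-78=0] ∩ [|A−(14, 5)|²=13]]
2. A_y = 2  [[BA ⟂ BC ⇒ 9/2x+3y-78=0] ∩ [|A−(14, 5)|²=13]]
   so A = (16, 2)

A = (16, 2)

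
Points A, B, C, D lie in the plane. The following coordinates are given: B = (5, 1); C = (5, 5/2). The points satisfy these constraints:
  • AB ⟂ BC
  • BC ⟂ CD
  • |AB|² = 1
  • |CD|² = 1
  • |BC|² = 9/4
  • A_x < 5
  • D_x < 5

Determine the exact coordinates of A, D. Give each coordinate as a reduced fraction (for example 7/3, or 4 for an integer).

A = (4, 1)
D = (4, 5/2)

1. A_x = 4  [[AB ⟂ BC ⇒ -3/2y+3/2=0] ∩ [|A−(5, 1)|²=1]]
2. A_y = 1  [[AB ⟂ BC ⇒ -3/2y+3/2=0] ∩ [|A−(5, 1)|²=1]]
   so A = (4, 1)
3. D_x = 4  [[BC ⟂ CD ⇒ 3/2y-15/4=0] ∩ [|D−(5, 5/2)|²=1]]
4. D_y = 5/2  [[BC ⟂ CD ⇒ 3/2y-15/4=0] ∩ [|D−(5, 5/2)|²=1]]
   so D = (4, 5/2)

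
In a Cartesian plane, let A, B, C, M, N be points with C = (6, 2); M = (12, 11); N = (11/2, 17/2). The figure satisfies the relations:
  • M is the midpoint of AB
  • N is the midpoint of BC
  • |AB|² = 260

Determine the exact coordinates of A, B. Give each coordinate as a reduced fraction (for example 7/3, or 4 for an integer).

1. B_x = 5  [B = 2·N−C = 2·(11/2, 17/2)−(6, 2)]
2. B_y = 15  [B = 2·N−C = 2·(11/2, 17/2)−(6, 2)]
   so B = (5, 15)
3. A_x = 19  [A = 2·M−B = 2·(12, 11)−(5, 15)]
4. A_y = 7  [A = 2·M−B = 2·(12, 11)−(5, 15)]
   so A = (19, 7)

A = (19, 7)
B = (5, 15)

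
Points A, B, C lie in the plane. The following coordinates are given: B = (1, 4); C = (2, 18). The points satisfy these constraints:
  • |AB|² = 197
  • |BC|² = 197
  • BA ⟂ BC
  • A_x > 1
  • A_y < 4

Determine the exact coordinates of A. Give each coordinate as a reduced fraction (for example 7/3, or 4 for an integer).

1. A_x = 15  [[BA ⟂ BC ⇒ 1x+14y-57=0] ∩ [|A−(1, 4)|²=197]]
2. A_y = 3  [[BA ⟂ BC ⇒ 1x+14y-57=0] ∩ [|A−(1, 4)|²=197]]
   so A = (15, 3)

A = (15, 3)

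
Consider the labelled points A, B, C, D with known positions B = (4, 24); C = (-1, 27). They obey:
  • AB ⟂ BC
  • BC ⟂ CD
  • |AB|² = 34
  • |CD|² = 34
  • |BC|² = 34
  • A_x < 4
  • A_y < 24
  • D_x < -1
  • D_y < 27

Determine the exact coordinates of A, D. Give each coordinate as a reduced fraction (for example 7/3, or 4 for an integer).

A = (1, 19)
D = (-4, 22)

1. A_x = 1  [[AB ⟂ BC ⇒ 5x-3y+52=0] ∩ [|A−(4, 24)|²=34]]
2. A_y = 19  [[AB ⟂ BC ⇒ 5x-3y+52=0] ∩ [|A−(4, 24)|²=34]]
   so A = (1, 19)
3. D_x = -4  [[BC ⟂ CD ⇒ -5x+3y-86=0] ∩ [|D−(-1, 27)|²=34]]
4. D_y = 22  [[BC ⟂ CD ⇒ -5x+3y-86=0] ∩ [|D−(-1, 27)|²=34]]
   so D = (-4, 22)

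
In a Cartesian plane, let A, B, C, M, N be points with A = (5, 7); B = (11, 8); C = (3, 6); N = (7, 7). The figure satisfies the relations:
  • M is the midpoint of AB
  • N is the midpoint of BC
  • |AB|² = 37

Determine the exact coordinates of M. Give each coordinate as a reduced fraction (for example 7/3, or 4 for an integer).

M = (8, 15/2)

1. M_x = 8  [2·M = A+B = (5, 7)+(11, 8)]
2. M_y = 15/2  [2·M = A+B = (5, 7)+(11, 8)]
   so M = (8, 15/2)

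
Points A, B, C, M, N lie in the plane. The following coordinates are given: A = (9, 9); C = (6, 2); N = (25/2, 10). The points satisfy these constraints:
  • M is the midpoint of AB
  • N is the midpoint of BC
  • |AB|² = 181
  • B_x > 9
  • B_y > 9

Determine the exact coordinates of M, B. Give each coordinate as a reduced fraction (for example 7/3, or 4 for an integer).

M = (14, 27/2)
B = (19, 18)

1. B_x = 19  [B = 2·N−C = 2·(25/2, 10)−(6, 2)]
2. B_y = 18  [B = 2·N−C = 2·(25/2, 10)−(6, 2)]
   so B = (19, 18)
3. M_x = 14  [2·M = A+B = (9, 9)+(19, 18)]
4. M_y = 27/2  [2·M = A+B = (9, 9)+(19, 18)]
   so M = (14, 27/2)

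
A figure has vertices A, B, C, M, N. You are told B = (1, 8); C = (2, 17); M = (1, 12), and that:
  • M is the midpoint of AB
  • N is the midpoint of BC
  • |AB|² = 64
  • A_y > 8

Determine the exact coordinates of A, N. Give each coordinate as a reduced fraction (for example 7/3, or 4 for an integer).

A = (1, 16)
N = (3/2, 25/2)

1. A_x = 1  [A = 2·M−B = 2·(1, 12)−(1, 8)]
2. A_y = 16  [A = 2·M−B = 2·(1, 12)−(1, 8)]
   so A = (1, 16)
3. N_x = 3/2  [2·N = B+C = (1, 8)+(2, 17)]
4. N_y = 25/2  [2·N = B+C = (1, 8)+(2, 17)]
   so N = (3/2, 25/2)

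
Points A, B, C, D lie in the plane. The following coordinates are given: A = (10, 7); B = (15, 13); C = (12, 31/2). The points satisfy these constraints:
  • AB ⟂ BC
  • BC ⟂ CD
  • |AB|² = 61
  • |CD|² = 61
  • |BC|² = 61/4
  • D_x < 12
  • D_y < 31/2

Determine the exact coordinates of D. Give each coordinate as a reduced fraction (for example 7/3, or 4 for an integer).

D = (7, 19/2)

1. D_x = 7  [[BC ⟂ CD ⇒ -3x+5/2y-11/4=0] ∩ [|D−(12, 31/2)|²=61]]
2. D_y = 19/2  [[BC ⟂ CD ⇒ -3x+5/2y-11/4=0] ∩ [|D−(12, 31/2)|²=61]]
   so D = (7, 19/2)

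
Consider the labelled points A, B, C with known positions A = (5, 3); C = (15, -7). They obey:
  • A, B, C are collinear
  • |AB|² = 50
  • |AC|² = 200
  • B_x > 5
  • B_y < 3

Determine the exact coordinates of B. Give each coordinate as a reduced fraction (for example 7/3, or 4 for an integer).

1. B_x = 10  [[A, B, C are collinear ⇒ -10x-10y+80=0] ∩ [|B−(5, 3)|²=50]]
2. B_y = -2  [[A, B, C are collinear ⇒ -10x-10y+80=0] ∩ [|B−(5, 3)|²=50]]
   so B = (10, -2)

B = (10, -2)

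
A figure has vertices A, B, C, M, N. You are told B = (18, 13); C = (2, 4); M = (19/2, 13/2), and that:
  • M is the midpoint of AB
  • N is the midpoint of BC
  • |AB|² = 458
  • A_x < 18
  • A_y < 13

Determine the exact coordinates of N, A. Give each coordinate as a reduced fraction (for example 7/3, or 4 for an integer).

1. A_x = 1  [A = 2·M−B = 2·(19/2, 13/2)−(18, 13)]
2. A_y = 0  [A = 2·M−B = 2·(19/2, 13/2)−(18, 13)]
   so A = (1, 0)
3. N_x = 10  [2·N = B+C = (18, 13)+(2, 4)]
4. N_y = 17/2  [2·N = B+C = (18, 13)+(2, 4)]
   so N = (10, 17/2)

N = (10, 17/2)
A = (1, 0)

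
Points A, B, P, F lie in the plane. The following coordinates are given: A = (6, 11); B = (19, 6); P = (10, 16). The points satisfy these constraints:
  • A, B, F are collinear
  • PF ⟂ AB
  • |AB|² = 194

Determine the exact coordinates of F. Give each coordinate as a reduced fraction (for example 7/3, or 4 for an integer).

F = (1515/194, 1999/194)

1. F_x = 1515/194  [[A, B, F are collinear ⇒ 5x+13y-173=0] ∩ [PF ⟂ AB ⇒ 13x-5y-50=0]]
2. F_y = 1999/194  [[A, B, F are collinear ⇒ 5x+13y-173=0] ∩ [PF ⟂ AB ⇒ 13x-5y-50=0]]
   so F = (1515/194, 1999/194)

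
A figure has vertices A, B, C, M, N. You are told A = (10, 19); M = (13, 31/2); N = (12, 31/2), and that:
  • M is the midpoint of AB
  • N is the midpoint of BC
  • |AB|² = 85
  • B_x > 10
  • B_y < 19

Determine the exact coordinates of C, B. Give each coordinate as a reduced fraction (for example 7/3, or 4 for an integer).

C = (8, 19)
B = (16, 12)

1. B_x = 16  [B = 2·M−A = 2·(13, 31/2)−(10, 19)]
2. B_y = 12  [B = 2·M−A = 2·(13, 31/2)−(10, 19)]
   so B = (16, 12)
3. C_x = 8  [C = 2·N−B = 2·(12, 31/2)−(16, 12)]
4. C_y = 19  [C = 2·N−B = 2·(12, 31/2)−(16, 12)]
   so C = (8, 19)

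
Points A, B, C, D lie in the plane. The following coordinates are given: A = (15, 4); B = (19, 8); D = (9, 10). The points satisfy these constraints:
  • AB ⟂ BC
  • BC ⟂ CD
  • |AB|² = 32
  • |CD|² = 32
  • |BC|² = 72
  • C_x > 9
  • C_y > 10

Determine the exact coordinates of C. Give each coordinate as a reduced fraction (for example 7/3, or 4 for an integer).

1. C_x = 13  [[AB ⟂ BC ⇒ 4x+4y-108=0] ∩ [|C−(9, 10)|²=32]]
2. C_y = 14  [[AB ⟂ BC ⇒ 4x+4y-108=0] ∩ [|C−(9, 10)|²=32]]
   so C = (13, 14)

C = (13, 14)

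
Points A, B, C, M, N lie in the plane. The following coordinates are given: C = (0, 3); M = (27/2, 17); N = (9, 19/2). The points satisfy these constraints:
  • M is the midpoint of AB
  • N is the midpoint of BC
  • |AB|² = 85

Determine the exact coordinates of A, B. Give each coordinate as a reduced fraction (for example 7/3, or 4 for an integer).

1. B_x = 18  [B = 2·N−C = 2·(9, 19/2)−(0, 3)]
2. B_y = 16  [B = 2·N−C = 2·(9, 19/2)−(0, 3)]
   so B = (18, 16)
3. A_x = 9  [A = 2·M−B = 2·(27/2, 17)−(18, 16)]
4. A_y = 18  [A = 2·M−B = 2·(27/2, 17)−(18, 16)]
   so A = (9, 18)

A = (9, 18)
B = (18, 16)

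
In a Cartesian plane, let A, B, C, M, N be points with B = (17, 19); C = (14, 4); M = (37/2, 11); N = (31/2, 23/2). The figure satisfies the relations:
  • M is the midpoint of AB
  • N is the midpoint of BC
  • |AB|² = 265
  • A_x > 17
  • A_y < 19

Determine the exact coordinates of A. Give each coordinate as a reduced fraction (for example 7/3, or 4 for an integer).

A = (20, 3)

1. A_x = 20  [A = 2·M−B = 2·(37/2, 11)−(17, 19)]
2. A_y = 3  [A = 2·M−B = 2·(37/2, 11)−(17, 19)]
   so A = (20, 3)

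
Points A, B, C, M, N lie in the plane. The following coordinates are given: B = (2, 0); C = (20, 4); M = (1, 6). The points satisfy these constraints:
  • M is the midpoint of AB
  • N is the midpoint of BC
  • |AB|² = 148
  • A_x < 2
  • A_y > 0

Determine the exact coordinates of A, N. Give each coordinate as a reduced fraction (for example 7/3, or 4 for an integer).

A = (0, 12)
N = (11, 2)

1. A_x = 0  [A = 2·M−B = 2·(1, 6)−(2, 0)]
2. A_y = 12  [A = 2·M−B = 2·(1, 6)−(2, 0)]
   so A = (0, 12)
3. N_x = 11  [2·N = B+C = (2, 0)+(20, 4)]
4. N_y = 2  [2·N = B+C = (2, 0)+(20, 4)]
   so N = (11, 2)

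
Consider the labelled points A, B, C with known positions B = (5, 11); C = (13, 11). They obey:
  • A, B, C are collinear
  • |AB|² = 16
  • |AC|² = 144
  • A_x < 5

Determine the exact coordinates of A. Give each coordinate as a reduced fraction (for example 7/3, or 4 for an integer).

A = (1, 11)

1. A_x = 1  [[A, B, C are collinear ⇒ 8y-88=0] ∩ [|A−(5, 11)|²=16]]
2. A_y = 11  [[A, B, C are collinear ⇒ 8y-88=0] ∩ [|A−(5, 11)|²=16]]
   so A = (1, 11)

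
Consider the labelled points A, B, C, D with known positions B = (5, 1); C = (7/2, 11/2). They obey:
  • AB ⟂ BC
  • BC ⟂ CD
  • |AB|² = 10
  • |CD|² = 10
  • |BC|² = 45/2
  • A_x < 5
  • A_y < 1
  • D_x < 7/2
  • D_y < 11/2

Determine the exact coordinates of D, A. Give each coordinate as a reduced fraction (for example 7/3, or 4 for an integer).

D = (1/2, 9/2)
A = (2, 0)

1. D_x = 1/2  [[BC ⟂ CD ⇒ -3/2x+9/2y-39/2=0] ∩ [|D−(7/2, 11/2)|²=10]]
2. D_y = 9/2  [[BC ⟂ CD ⇒ -3/2x+9/2y-39/2=0] ∩ [|D−(7/2, 11/2)|²=10]]
   so D = (1/2, 9/2)
3. A_x = 2  [[AB ⟂ BC ⇒ 3/2x-9/2y-3=0] ∩ [|A−(5, 1)|²=10]]
4. A_y = 0  [[AB ⟂ BC ⇒ 3/2x-9/2y-3=0] ∩ [|A−(5, 1)|²=10]]
   so A = (2, 0)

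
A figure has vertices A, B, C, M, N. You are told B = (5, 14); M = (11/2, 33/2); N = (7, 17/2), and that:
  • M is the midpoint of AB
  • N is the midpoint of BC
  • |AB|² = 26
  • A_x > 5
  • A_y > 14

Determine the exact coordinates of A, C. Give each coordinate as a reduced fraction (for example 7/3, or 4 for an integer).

A = (6, 19)
C = (9, 3)

1. A_x = 6  [A = 2·M−B = 2·(11/2, 33/2)−(5, 14)]
2. A_y = 19  [A = 2·M−B = 2·(11/2, 33/2)−(5, 14)]
   so A = (6, 19)
3. C_x = 9  [C = 2·N−B = 2·(7, 17/2)−(5, 14)]
4. C_y = 3  [C = 2·N−B = 2·(7, 17/2)−(5, 14)]
   so C = (9, 3)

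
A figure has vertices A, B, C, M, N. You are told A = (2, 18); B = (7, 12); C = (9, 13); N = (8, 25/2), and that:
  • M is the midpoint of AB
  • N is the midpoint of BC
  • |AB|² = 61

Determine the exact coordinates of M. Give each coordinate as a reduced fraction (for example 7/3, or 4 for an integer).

1. M_x = 9/2  [2·M = A+B = (2, 18)+(7, 12)]
2. M_y = 15  [2·M = A+B = (2, 18)+(7, 12)]
   so M = (9/2, 15)

M = (9/2, 15)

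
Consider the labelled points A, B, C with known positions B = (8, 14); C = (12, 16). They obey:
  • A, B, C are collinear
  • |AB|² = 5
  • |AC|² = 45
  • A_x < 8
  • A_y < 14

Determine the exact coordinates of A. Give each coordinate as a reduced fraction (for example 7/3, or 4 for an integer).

1. A_x = 6  [[A, B, C are collinear ⇒ -2x+4y-40=0] ∩ [|A−(8, 14)|²=5]]
2. A_y = 13  [[A, B, C are collinear ⇒ -2x+4y-40=0] ∩ [|A−(8, 14)|²=5]]
   so A = (6, 13)

A = (6, 13)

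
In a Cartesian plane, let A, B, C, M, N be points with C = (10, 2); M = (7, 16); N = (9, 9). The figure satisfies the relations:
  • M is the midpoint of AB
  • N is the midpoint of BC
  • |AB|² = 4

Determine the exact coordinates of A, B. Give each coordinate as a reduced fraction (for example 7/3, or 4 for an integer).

A = (6, 16)
B = (8, 16)

1. B_x = 8  [B = 2·N−C = 2·(9, 9)−(10, 2)]
2. B_y = 16  [B = 2·N−C = 2·(9, 9)−(10, 2)]
   so B = (8, 16)
3. A_x = 6  [A = 2·M−B = 2·(7, 16)−(8, 16)]
4. A_y = 16  [A = 2·M−B = 2·(7, 16)−(8, 16)]
   so A = (6, 16)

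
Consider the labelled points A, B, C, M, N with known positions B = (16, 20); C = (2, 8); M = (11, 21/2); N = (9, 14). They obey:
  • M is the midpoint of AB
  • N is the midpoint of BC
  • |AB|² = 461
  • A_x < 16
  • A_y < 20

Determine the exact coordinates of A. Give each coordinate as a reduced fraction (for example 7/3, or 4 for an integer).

A = (6, 1)

1. A_x = 6  [A = 2·M−B = 2·(11, 21/2)−(16, 20)]
2. A_y = 1  [A = 2·M−B = 2·(11, 21/2)−(16, 20)]
   so A = (6, 1)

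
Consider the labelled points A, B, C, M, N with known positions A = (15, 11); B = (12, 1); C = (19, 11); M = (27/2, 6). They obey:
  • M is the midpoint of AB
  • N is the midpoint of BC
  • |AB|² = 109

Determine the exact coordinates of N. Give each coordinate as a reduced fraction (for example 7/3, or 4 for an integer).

N = (31/2, 6)

1. N_x = 31/2  [2·N = B+C = (12, 1)+(19, 11)]
2. N_y = 6  [2·N = B+C = (12, 1)+(19, 11)]
   so N = (31/2, 6)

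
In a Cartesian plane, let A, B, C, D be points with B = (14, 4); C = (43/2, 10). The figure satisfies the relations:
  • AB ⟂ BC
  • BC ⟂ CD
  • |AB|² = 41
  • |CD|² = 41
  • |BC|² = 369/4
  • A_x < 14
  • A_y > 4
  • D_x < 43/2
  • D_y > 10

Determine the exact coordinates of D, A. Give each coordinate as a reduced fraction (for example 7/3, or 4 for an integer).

D = (35/2, 15)
A = (10, 9)

1. D_x = 35/2  [[BC ⟂ CD ⇒ 15/2x+6y-885/4=0] ∩ [|D−(43/2, 10)|²=41]]
2. D_y = 15  [[BC ⟂ CD ⇒ 15/2x+6y-885/4=0] ∩ [|D−(43/2, 10)|²=41]]
   so D = (35/2, 15)
3. A_x = 10  [[AB ⟂ BC ⇒ -15/2x-6y+129=0] ∩ [|A−(14, 4)|²=41]]
4. A_y = 9  [[AB ⟂ BC ⇒ -15/2x-6y+129=0] ∩ [|A−(14, 4)|²=41]]
   so A = (10, 9)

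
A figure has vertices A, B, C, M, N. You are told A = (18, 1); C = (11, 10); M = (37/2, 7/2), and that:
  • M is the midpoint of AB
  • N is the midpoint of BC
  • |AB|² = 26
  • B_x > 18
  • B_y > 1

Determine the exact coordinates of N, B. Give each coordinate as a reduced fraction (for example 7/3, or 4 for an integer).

1. B_x = 19  [B = 2·M−A = 2·(37/2, 7/2)−(18, 1)]
2. B_y = 6  [B = 2·M−A = 2·(37/2, 7/2)−(18, 1)]
   so B = (19, 6)
3. N_x = 15  [2·N = B+C = (19, 6)+(11, 10)]
4. N_y = 8  [2·N = B+C = (19, 6)+(11, 10)]
   so N = (15, 8)

N = (15, 8)
B = (19, 6)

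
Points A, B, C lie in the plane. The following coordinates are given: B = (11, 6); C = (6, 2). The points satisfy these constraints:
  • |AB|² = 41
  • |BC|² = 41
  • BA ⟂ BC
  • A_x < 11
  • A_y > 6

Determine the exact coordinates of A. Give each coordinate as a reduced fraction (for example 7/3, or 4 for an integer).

1. A_x = 7  [[BA ⟂ BC ⇒ -5x-4y+79=0] ∩ [|A−(11, 6)|²=41]]
2. A_y = 11  [[BA ⟂ BC ⇒ -5x-4y+79=0] ∩ [|A−(11, 6)|²=41]]
   so A = (7, 11)

A = (7, 11)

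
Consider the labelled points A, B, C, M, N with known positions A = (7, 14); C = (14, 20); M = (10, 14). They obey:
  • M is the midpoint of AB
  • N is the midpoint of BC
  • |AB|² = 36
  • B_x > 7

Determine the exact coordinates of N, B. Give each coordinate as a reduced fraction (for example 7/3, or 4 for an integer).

N = (27/2, 17)
B = (13, 14)

1. B_x = 13  [B = 2·M−A = 2·(10, 14)−(7, 14)]
2. B_y = 14  [B = 2·M−A = 2·(10, 14)−(7, 14)]
   so B = (13, 14)
3. N_x = 27/2  [2·N = B+C = (13, 14)+(14, 20)]
4. N_y = 17  [2·N = B+C = (13, 14)+(14, 20)]
   so N = (27/2, 17)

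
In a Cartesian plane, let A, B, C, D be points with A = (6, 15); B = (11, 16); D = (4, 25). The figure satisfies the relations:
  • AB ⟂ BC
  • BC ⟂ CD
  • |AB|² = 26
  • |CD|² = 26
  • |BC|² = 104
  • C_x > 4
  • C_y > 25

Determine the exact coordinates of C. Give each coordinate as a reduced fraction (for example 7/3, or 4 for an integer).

1. C_x = 9  [[AB ⟂ BC ⇒ 5x+1y-71=0] ∩ [|C−(4, 25)|²=26]]
2. C_y = 26  [[AB ⟂ BC ⇒ 5x+1y-71=0] ∩ [|C−(4, 25)|²=26]]
   so C = (9, 26)

C = (9, 26)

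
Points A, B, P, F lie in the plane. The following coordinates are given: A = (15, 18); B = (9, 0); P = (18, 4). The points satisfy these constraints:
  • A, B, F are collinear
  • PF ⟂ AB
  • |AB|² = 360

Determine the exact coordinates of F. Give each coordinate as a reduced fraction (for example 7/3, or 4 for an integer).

F = (111/10, 63/10)

1. F_x = 111/10  [[A, B, F are collinear ⇒ 18x-6y-162=0] ∩ [PF ⟂ AB ⇒ -6x-18y+180=0]]
2. F_y = 63/10  [[A, B, F are collinear ⇒ 18x-6y-162=0] ∩ [PF ⟂ AB ⇒ -6x-18y+180=0]]
   so F = (111/10, 63/10)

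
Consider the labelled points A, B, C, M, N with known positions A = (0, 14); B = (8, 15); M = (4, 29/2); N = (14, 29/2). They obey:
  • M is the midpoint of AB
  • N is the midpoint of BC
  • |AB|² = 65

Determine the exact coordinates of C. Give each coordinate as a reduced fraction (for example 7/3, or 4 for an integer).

1. C_x = 20  [C = 2·N−B = 2·(14, 29/2)−(8, 15)]
2. C_y = 14  [C = 2·N−B = 2·(14, 29/2)−(8, 15)]
   so C = (20, 14)

C = (20, 14)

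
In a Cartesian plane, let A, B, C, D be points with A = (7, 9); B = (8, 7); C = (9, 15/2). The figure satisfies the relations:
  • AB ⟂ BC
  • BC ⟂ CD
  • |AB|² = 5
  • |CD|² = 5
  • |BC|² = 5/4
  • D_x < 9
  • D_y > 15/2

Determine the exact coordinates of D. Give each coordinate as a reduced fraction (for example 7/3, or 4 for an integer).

1. D_x = 8  [[BC ⟂ CD ⇒ 1x+1/2y-51/4=0] ∩ [|D−(9, 15/2)|²=5]]
2. D_y = 19/2  [[BC ⟂ CD ⇒ 1x+1/2y-51/4=0] ∩ [|D−(9, 15/2)|²=5]]
   so D = (8, 19/2)

D = (8, 19/2)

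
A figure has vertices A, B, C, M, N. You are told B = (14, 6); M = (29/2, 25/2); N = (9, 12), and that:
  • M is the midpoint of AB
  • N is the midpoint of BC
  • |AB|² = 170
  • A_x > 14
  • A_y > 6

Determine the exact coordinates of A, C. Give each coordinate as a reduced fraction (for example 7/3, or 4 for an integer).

A = (15, 19)
C = (4, 18)

1. A_x = 15  [A = 2·M−B = 2·(29/2, 25/2)−(14, 6)]
2. A_y = 19  [A = 2·M−B = 2·(29/2, 25/2)−(14, 6)]
   so A = (15, 19)
3. C_x = 4  [C = 2·N−B = 2·(9, 12)−(14, 6)]
4. C_y = 18  [C = 2·N−B = 2·(9, 12)−(14, 6)]
   so C = (4, 18)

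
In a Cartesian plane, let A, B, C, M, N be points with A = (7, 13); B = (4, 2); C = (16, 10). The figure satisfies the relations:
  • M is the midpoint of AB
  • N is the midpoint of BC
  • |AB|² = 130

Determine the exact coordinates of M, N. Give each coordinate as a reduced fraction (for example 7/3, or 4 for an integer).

M = (11/2, 15/2)
N = (10, 6)

1. M_x = 11/2  [2·M = A+B = (7, 13)+(4, 2)]
2. M_y = 15/2  [2·M = A+B = (7, 13)+(4, 2)]
   so M = (11/2, 15/2)
3. N_x = 10  [2·N = B+C = (4, 2)+(16, 10)]
4. N_y = 6  [2·N = B+C = (4, 2)+(16, 10)]
   so N = (10, 6)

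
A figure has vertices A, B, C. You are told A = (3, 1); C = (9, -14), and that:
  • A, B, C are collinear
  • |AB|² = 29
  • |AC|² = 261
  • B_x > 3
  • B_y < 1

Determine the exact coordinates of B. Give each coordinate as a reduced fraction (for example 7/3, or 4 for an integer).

B = (5, -4)

1. B_x = 5  [[A, B, C are collinear ⇒ -15x-6y+51=0] ∩ [|B−(3, 1)|²=29]]
2. B_y = -4  [[A, B, C are collinear ⇒ -15x-6y+51=0] ∩ [|B−(3, 1)|²=29]]
   so B = (5, -4)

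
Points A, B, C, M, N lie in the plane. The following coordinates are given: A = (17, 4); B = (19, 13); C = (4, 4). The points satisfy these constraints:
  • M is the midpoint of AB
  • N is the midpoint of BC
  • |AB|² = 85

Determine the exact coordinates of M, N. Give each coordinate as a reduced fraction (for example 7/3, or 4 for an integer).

1. M_x = 18  [2·M = A+B = (17, 4)+(19, 13)]
2. M_y = 17/2  [2·M = A+B = (17, 4)+(19, 13)]
   so M = (18, 17/2)
3. N_x = 23/2  [2·N = B+C = (19, 13)+(4, 4)]
4. N_y = 17/2  [2·N = B+C = (19, 13)+(4, 4)]
   so N = (23/2, 17/2)

M = (18, 17/2)
N = (23/2, 17/2)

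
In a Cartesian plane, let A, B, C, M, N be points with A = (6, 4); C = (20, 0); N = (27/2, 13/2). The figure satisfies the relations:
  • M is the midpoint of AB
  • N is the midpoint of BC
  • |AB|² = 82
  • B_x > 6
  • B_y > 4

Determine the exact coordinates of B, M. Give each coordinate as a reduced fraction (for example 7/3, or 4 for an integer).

1. B_x = 7  [B = 2·N−C = 2·(27/2, 13/2)−(20, 0)]
2. B_y = 13  [B = 2·N−C = 2·(27/2, 13/2)−(20, 0)]
   so B = (7, 13)
3. M_x = 13/2  [2·M = A+B = (6, 4)+(7, 13)]
4. M_y = 17/2  [2·M = A+B = (6, 4)+(7, 13)]
   so M = (13/2, 17/2)

B = (7, 13)
M = (13/2, 17/2)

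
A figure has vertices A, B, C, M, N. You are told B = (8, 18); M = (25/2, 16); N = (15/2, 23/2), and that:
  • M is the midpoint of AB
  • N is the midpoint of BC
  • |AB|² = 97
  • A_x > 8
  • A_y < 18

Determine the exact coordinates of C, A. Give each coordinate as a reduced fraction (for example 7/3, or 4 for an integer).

C = (7, 5)
A = (17, 14)

1. A_x = 17  [A = 2·M−B = 2·(25/2, 16)−(8, 18)]
2. A_y = 14  [A = 2·M−B = 2·(25/2, 16)−(8, 18)]
   so A = (17, 14)
3. C_x = 7  [C = 2·N−B = 2·(15/2, 23/2)−(8, 18)]
4. C_y = 5  [C = 2·N−B = 2·(15/2, 23/2)−(8, 18)]
   so C = (7, 5)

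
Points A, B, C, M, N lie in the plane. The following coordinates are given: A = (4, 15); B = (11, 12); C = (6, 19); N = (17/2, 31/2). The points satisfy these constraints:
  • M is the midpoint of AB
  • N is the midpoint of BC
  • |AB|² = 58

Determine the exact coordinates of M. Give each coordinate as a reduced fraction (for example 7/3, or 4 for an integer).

M = (15/2, 27/2)

1. M_x = 15/2  [2·M = A+B = (4, 15)+(11, 12)]
2. M_y = 27/2  [2·M = A+B = (4, 15)+(11, 12)]
   so M = (15/2, 27/2)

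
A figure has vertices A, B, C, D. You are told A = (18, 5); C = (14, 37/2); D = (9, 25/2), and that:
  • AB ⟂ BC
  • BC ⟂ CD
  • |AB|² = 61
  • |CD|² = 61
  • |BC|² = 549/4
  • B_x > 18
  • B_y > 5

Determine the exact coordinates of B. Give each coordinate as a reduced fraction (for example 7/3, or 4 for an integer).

1. B_x = 23  [[BC ⟂ CD ⇒ 5x+6y-181=0] ∩ [|B−(18, 5)|²=61]]
2. B_y = 11  [[BC ⟂ CD ⇒ 5x+6y-181=0] ∩ [|B−(18, 5)|²=61]]
   so B = (23, 11)

B = (23, 11)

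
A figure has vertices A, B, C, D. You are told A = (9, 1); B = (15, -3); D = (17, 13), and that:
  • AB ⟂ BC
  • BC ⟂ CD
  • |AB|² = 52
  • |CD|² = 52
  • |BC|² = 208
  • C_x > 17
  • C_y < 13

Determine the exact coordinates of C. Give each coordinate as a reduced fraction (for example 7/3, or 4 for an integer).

C = (23, 9)

1. C_x = 23  [[AB ⟂ BC ⇒ 6x-4y-102=0] ∩ [|C−(17, 13)|²=52]]
2. C_y = 9  [[AB ⟂ BC ⇒ 6x-4y-102=0] ∩ [|C−(17, 13)|²=52]]
   so C = (23, 9)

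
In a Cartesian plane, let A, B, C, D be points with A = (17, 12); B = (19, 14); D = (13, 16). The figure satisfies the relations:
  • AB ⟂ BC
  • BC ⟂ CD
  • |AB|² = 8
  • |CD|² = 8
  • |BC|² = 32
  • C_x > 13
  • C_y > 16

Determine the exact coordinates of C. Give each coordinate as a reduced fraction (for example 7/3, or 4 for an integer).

C = (15, 18)

1. C_x = 15  [[AB ⟂ BC ⇒ 2x+2y-66=0] ∩ [|C−(13, 16)|²=8]]
2. C_y = 18  [[AB ⟂ BC ⇒ 2x+2y-66=0] ∩ [|C−(13, 16)|²=8]]
   so C = (15, 18)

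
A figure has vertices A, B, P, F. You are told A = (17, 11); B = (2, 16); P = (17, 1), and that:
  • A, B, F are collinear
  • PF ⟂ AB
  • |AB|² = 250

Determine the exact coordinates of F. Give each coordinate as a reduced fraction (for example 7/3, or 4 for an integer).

1. F_x = 20  [[A, B, F are collinear ⇒ -5x-15y+250=0] ∩ [PF ⟂ AB ⇒ -15x+5y+250=0]]
2. F_y = 10  [[A, B, F are collinear ⇒ -5x-15y+250=0] ∩ [PF ⟂ AB ⇒ -15x+5y+250=0]]
   so F = (20, 10)

F = (20, 10)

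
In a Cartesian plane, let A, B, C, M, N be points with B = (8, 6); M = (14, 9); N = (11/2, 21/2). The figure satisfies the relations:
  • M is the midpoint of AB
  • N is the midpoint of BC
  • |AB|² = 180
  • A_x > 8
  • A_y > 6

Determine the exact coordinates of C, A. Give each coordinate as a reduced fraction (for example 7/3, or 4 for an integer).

1. A_x = 20  [A = 2·M−B = 2·(14, 9)−(8, 6)]
2. A_y = 12  [A = 2·M−B = 2·(14, 9)−(8, 6)]
   so A = (20, 12)
3. C_x = 3  [C = 2·N−B = 2·(11/2, 21/2)−(8, 6)]
4. C_y = 15  [C = 2·N−B = 2·(11/2, 21/2)−(8, 6)]
   so C = (3, 15)

C = (3, 15)
A = (20, 12)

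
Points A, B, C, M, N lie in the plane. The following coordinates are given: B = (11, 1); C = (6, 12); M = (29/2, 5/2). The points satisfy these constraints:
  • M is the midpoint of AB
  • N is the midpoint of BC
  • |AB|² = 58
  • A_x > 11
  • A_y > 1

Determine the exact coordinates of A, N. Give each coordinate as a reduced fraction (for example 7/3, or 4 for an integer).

A = (18, 4)
N = (17/2, 13/2)

1. A_x = 18  [A = 2·M−B = 2·(29/2, 5/2)−(11, 1)]
2. A_y = 4  [A = 2·M−B = 2·(29/2, 5/2)−(11, 1)]
   so A = (18, 4)
3. N_x = 17/2  [2·N = B+C = (11, 1)+(6, 12)]
4. N_y = 13/2  [2·N = B+C = (11, 1)+(6, 12)]
   so N = (17/2, 13/2)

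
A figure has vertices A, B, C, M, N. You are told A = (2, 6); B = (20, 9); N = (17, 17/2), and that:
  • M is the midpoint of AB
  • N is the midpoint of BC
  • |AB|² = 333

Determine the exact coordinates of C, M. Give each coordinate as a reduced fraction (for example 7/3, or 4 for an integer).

C = (14, 8)
M = (11, 15/2)

1. M_x = 11  [2·M = A+B = (2, 6)+(20, 9)]
2. M_y = 15/2  [2·M = A+B = (2, 6)+(20, 9)]
   so M = (11, 15/2)
3. C_x = 14  [C = 2·N−B = 2·(17, 17/2)−(20, 9)]
4. C_y = 8  [C = 2·N−B = 2·(17, 17/2)−(20, 9)]
   so C = (14, 8)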